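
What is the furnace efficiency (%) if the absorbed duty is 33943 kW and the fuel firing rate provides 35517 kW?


Furnace efficiency = Q_absorbed / Q_fuel * 100
= 33943 / 35517 * 100 = 95.57

95.57 %


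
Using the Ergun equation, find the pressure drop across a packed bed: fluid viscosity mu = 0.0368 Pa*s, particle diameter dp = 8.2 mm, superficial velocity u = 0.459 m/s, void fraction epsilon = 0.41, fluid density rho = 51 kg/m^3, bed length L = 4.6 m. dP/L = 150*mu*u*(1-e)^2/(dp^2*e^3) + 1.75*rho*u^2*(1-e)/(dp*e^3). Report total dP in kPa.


dp = 8.2 mm = 0.0082 m
Viscous term = 150*0.0368*0.459*(1-0.41)^2 / (0.0082^2*0.41^3) = 190317
Inertial term = 1.75*51*0.459^2*(1-0.41) / (0.0082*0.41^3) = 19630
dP/L = 190317 + 19630 = 209947 Pa/m
dP = 209947 * 4.6 / 1000 = 965.8 kPa

965.8 kPa


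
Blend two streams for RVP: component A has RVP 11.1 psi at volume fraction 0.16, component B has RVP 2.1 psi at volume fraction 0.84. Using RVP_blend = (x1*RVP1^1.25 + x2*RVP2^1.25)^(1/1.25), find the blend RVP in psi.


Chevron index: RVP_blend = (sum xi*RVPi^1.25)^(1/1.25)
RVP^1.25 terms: 0.16 * 11.1^1.25 + 0.84 * 2.1^1.25 = 5.36521
RVP_blend = 5.36521^(1/1.25) = 3.834

3.834 psi


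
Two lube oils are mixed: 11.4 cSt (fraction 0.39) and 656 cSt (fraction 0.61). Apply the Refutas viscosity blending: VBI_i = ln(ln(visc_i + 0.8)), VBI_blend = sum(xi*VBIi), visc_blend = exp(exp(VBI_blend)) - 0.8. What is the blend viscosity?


Refutas method: VBN_i = 14.534*ln(ln(visc_i + 0.8)) + 10.975, blended linearly by mass fraction; since VBN is linear in VBI_i = ln(ln(visc_i + 0.8)) and the fractions sum to 1, blend VBI directly: visc = exp(exp(VBI_blend)) - 0.8
VBI_1 = ln(ln(11.4 + 0.8)) = 0.916865
VBI_2 = ln(ln(656 + 0.8)) = 1.86986
VBI_blend = 0.39 * 0.916865 + 0.61 * 1.86986 = 1.49819
visc_blend = exp(exp(1.49819)) - 0.8 = 86.87

86.87 cSt


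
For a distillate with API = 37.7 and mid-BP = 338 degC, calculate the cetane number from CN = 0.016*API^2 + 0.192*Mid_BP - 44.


CN = 0.016 * 37.7^2 + 0.192 * 338 - 44
CN = 22.74064 + 64.896 - 44 = 43.63664

43.63664


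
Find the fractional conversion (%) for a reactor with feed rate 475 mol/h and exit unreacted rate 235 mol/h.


X = (F_in - F_out) / F_in * 100
Moles reacted = 475 - 235 = 240
X = 240 / 475 * 100
= 0.5053 * 100
= 50.53 %

50.53 %


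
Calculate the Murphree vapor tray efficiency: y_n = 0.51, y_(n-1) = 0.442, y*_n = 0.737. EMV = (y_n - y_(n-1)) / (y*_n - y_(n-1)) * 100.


Murphree vapor efficiency: EMV = (y_n - y_(n-1)) / (y*_n - y_(n-1)) * 100
EMV = (0.51 - 0.442) / (0.737 - 0.442) * 100 = 0.068 / 0.295 * 100 = 23.05

23.05 %


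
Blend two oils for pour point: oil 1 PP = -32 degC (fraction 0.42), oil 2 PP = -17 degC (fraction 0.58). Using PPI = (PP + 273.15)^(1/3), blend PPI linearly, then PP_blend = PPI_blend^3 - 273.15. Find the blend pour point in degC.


PPI_1 = (-32 + 273.15)^(1/3) = 6.224375
PPI_2 = (-17 + 273.15)^(1/3) = 6.350844
PPI_blend = 0.42 * 6.224375 + 0.58 * 6.350844 = 6.297727
PP_blend = 6.297727^3 - 273.15 = 249.7765 - 273.15 = -23.37

-23.37 degC


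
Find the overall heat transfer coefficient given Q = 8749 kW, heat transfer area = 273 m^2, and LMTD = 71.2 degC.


From Q = U*A*LMTD, U = Q / (A * LMTD)
U = 8749 / (273 * 71.2) = 8749 / 19437.6 = 0.4501

0.4501 kW/(m^2*K)


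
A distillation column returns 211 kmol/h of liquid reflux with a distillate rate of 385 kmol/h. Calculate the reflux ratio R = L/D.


Reflux ratio definition: R = L / D (liquid returned / distillate withdrawn)
L = 211 kmol/h, D = 385 kmol/h
R = 211 / 385 = 0.5481

0.5481


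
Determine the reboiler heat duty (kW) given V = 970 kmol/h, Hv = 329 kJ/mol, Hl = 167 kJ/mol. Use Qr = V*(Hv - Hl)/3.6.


Qr = 970 * (329 - 167) / 3.6 = 970 * 162 / 3.6 = 43650

43650 kW


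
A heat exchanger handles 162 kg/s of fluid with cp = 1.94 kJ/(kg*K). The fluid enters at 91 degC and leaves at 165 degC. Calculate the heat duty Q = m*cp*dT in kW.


Q = m_dot * cp * delta_T
delta_T = 165 - 91 = 74 K
Q = 162 * 1.94 * 74
= 314.28 * 74
= 23256.72 kW

23256.72 kW


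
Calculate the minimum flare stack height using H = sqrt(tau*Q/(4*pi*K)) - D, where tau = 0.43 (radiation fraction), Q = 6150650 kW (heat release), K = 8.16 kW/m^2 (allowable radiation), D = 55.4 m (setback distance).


tau*Q/(4*pi*K) = 0.43 * 6150650 / (4 * pi * 8.16) = 25792.3
sqrt(25792.3) = 160.6
H = 160.6 - 55.4 = 105.2

105.2 m


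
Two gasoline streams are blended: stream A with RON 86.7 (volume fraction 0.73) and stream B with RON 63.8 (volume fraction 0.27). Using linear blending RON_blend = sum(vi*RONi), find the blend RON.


Linear blending: RON_blend = sum(vi * RONi)
Contribution 1: 0.73 * 86.7 = 63.291
Contribution 2: 0.27 * 63.8 = 17.226
RON_blend = 63.291 + 17.226 = 80.517

80.517


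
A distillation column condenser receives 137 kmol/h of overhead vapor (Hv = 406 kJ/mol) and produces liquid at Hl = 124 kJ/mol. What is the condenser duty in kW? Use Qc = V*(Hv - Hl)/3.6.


Qc = 137 * (406 - 124) / 3.6 = 137 * 282 / 3.6 = 10730

10730 kW


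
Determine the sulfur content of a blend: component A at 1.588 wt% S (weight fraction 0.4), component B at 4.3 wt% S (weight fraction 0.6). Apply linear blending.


Linear sulfur blending: S_blend = x1*S1 + x2*S2
Contribution 1: 0.4 * 1.588 = 0.6352 wt%
Contribution 2: 0.6 * 4.3 = 2.58 wt%
S_blend = 0.6352 + 2.58 = 3.2152

3.2152 wt%


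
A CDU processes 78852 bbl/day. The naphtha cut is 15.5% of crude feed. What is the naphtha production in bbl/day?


Crude throughput = 78852 bbl/day
Fraction yield = 15.5%
yield = throughput * fraction / 100
yield = 78852 * 15.5 / 100 = 12222.06

12222.06 bbl/day


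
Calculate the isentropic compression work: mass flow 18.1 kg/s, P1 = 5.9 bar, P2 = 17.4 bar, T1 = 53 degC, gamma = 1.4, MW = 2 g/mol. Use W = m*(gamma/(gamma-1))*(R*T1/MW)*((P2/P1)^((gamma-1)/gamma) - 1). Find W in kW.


Isentropic work: W = m*(gamma/(gamma-1))*(R*T1/MW)*((P2/P1)^((gamma-1)/gamma) - 1)
T1 = 53 + 273.15 = 326.15 K
Pressure ratio = 17.4 / 5.9 = 2.94915
Exponent = (1.4 - 1)/1.4 = 0.285714
(P2/P1)^exp - 1 = 2.94915^0.285714 - 1 = 0.362069
W = 18.1 * 1.4 / 0.4 * 8.314 * 326.15 / 2 * 0.362069 = 31100

31100 kW


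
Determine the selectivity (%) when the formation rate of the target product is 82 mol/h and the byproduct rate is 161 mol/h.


Selectivity = desired / (desired + undesired) * 100
Total products = 82 + 161 = 243 mol/h
S = 82 / 243 * 100
= 0.3374 * 100
= 33.74 %

33.74 %


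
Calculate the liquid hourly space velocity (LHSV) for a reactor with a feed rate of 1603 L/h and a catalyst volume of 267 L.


LHSV = volumetric feed rate / catalyst volume
= 1603 L/h / 267 L
= 6.004 h^-1

6.004 h^-1


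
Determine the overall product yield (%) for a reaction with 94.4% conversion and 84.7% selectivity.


Overall yield = conversion (%) * selectivity (%) / 100
Conversion = 94.4%, Selectivity = 84.7%
Y = 94.4 * 84.7 / 100
= 79.9568 %

79.9568 %


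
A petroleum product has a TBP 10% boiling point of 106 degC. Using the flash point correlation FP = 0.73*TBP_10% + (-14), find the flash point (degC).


FP = 0.73 * 106 + (-14) = 63.38

63.38 degC


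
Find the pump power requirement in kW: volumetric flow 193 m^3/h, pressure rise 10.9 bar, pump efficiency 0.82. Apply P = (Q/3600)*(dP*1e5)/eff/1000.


Q = 193 / 3600 = 0.0536111 m^3/s
P = 0.0536111 * (10.9 * 1e5) / 0.82 / 1000 = 71.26

71.26 kW


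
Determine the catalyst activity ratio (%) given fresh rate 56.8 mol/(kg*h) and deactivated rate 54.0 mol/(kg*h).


Activity (%) = (rate_used / rate_fresh) * 100
rate_used = 54.0, rate_fresh = 56.8
= (54.0 / 56.8) * 100
= 0.9507 * 100 = 95.07

95.07 %


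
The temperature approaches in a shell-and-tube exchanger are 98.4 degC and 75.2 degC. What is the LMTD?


LMTD = (dT1 - dT2) / ln(dT1/dT2)
= (98.4 - 75.2) / ln(98.4 / 75.2) = 23.2 / 0.26889 = 86.28

86.28 degC


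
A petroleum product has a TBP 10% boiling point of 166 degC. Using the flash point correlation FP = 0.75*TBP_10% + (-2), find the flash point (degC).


FP = 0.75 * 166 + (-2) = 122.5

122.5 degC


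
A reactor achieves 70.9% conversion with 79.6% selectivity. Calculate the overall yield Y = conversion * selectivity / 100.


Overall yield = conversion (%) * selectivity (%) / 100
Conversion = 70.9%, Selectivity = 79.6%
Y = 70.9 * 79.6 / 100
= 56.4364 %

56.4364 %


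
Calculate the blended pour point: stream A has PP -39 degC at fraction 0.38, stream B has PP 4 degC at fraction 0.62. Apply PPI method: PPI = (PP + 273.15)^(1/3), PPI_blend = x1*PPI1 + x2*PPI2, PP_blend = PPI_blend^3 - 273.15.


PPI_1 = (-39 + 273.15)^(1/3) = 6.163557
PPI_2 = (4 + 273.15)^(1/3) = 6.51986
PPI_blend = 0.38 * 6.163557 + 0.62 * 6.51986 = 6.384465
PP_blend = 6.384465^3 - 273.15 = 260.2397 - 273.15 = -12.91

-12.91 degC


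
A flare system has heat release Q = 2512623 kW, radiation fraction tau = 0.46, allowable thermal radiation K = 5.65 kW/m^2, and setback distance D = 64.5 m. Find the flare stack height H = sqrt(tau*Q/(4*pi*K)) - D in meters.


tau*Q/(4*pi*K) = 0.46 * 2512623 / (4 * pi * 5.65) = 16279
sqrt(16279) = 127.589
H = 127.589 - 64.5 = 63.09

63.09 m


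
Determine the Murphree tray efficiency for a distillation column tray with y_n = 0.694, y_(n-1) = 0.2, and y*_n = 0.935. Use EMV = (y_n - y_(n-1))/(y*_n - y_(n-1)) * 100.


Murphree vapor efficiency: EMV = (y_n - y_(n-1)) / (y*_n - y_(n-1)) * 100
EMV = (0.694 - 0.2) / (0.935 - 0.2) * 100 = 0.494 / 0.735 * 100 = 67.21

67.21 %


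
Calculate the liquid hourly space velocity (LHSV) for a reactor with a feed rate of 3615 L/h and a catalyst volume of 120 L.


LHSV = volumetric feed rate / catalyst volume
= 3615 L/h / 120 L
= 30.12 h^-1

30.12 h^-1


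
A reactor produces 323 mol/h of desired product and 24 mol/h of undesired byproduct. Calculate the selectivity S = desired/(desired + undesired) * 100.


Selectivity = desired / (desired + undesired) * 100
Total products = 323 + 24 = 347 mol/h
S = 323 / 347 * 100
= 0.9308 * 100
= 93.08 %

93.08 %


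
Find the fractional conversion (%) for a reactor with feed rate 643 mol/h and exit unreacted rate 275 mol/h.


X = (F_in - F_out) / F_in * 100
Moles reacted = 643 - 275 = 368
X = 368 / 643 * 100
= 0.5723 * 100
= 57.23 %

57.23 %


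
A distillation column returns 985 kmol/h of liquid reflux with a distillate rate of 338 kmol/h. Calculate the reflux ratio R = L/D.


Reflux ratio definition: R = L / D (liquid returned / distillate withdrawn)
L = 985 kmol/h, D = 338 kmol/h
R = 985 / 338 = 2.914

2.914


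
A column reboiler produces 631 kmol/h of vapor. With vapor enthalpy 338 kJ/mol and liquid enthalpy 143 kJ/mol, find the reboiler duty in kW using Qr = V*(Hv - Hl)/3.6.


Qr = 631 * (338 - 143) / 3.6 = 631 * 195 / 3.6 = 34180

34180 kW


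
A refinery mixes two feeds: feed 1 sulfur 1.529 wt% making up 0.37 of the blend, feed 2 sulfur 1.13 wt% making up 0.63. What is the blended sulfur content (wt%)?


Linear sulfur blending: S_blend = x1*S1 + x2*S2
Contribution 1: 0.37 * 1.529 = 0.56573 wt%
Contribution 2: 0.63 * 1.13 = 0.7119 wt%
S_blend = 0.56573 + 0.7119 = 1.27763

1.27763 wt%


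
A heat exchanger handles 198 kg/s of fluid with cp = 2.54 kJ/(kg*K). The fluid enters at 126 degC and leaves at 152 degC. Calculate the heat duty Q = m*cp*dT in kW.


Q = m_dot * cp * delta_T
delta_T = 152 - 126 = 26 K
Q = 198 * 2.54 * 26
= 502.92 * 26
= 13075.92 kW

13075.92 kW


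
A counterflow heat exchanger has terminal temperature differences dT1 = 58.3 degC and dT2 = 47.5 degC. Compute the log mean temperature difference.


LMTD = (dT1 - dT2) / ln(dT1/dT2)
= (58.3 - 47.5) / ln(58.3 / 47.5) = 10.8 / 0.204872 = 52.72

52.72 degC


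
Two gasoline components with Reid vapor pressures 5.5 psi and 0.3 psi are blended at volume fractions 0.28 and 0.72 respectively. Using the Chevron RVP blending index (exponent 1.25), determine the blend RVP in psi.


Chevron index: RVP_blend = (sum xi*RVPi^1.25)^(1/1.25)
RVP^1.25 terms: 0.28 * 5.5^1.25 + 0.72 * 0.3^1.25 = 2.51822
RVP_blend = 2.51822^(1/1.25) = 2.094

2.094 psi


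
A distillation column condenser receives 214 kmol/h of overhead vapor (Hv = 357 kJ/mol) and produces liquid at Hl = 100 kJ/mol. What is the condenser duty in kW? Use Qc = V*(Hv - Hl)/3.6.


Qc = 214 * (357 - 100) / 3.6 = 214 * 257 / 3.6 = 15280

15280 kW


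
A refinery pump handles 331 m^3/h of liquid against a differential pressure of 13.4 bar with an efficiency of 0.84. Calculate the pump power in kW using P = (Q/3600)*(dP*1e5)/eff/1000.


Q = 331 / 3600 = 0.0919444 m^3/s
P = 0.0919444 * (13.4 * 1e5) / 0.84 / 1000 = 146.7

146.7 kW


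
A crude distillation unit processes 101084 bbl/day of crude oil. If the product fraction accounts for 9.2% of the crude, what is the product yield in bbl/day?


Crude throughput = 101084 bbl/day
Fraction yield = 9.2%
yield = throughput * fraction / 100
yield = 101084 * 9.2 / 100 = 9299.728

9299.728 bbl/day


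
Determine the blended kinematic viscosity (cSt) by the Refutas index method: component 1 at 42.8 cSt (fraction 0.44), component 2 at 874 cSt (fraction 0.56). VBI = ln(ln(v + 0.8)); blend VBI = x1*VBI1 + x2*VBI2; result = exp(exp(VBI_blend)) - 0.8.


Refutas method: VBN_i = 14.534*ln(ln(visc_i + 0.8)) + 10.975, blended linearly by mass fraction; since VBN is linear in VBI_i = ln(ln(visc_i + 0.8)) and the fractions sum to 1, blend VBI directly: visc = exp(exp(VBI_blend)) - 0.8
VBI_1 = ln(ln(42.8 + 0.8)) = 1.32842
VBI_2 = ln(ln(874 + 0.8)) = 1.91309
VBI_blend = 0.44 * 1.32842 + 0.56 * 1.91309 = 1.65584
visc_blend = exp(exp(1.65584)) - 0.8 = 187.4

187.4 cSt


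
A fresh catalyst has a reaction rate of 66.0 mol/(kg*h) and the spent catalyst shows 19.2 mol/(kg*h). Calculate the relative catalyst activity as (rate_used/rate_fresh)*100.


Activity (%) = (rate_used / rate_fresh) * 100
rate_used = 19.2, rate_fresh = 66.0
= (19.2 / 66.0) * 100
= 0.2909 * 100 = 29.09

29.09 %


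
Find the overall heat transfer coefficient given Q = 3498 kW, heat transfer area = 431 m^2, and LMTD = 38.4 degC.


From Q = U*A*LMTD, U = Q / (A * LMTD)
U = 3498 / (431 * 38.4) = 3498 / 16550.4 = 0.2114

0.2114 kW/(m^2*K)


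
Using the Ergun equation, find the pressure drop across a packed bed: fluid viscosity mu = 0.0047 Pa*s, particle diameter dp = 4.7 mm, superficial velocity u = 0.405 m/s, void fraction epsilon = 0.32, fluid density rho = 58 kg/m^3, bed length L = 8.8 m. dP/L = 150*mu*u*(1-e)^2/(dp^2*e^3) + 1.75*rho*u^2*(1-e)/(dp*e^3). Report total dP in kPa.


dp = 4.7 mm = 0.0047 m
Viscous term = 150*0.0047*0.405*(1-0.32)^2 / (0.0047^2*0.32^3) = 182396
Inertial term = 1.75*58*0.405^2*(1-0.32) / (0.0047*0.32^3) = 73508.4
dP/L = 182396 + 73508.4 = 255904 Pa/m
dP = 255904 * 8.8 / 1000 = 2252 kPa

2252 kPa


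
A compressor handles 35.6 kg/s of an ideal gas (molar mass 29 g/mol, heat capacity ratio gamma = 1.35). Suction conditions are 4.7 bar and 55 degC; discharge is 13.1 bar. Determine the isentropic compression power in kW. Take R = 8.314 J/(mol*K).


Isentropic work: W = m*(gamma/(gamma-1))*(R*T1/MW)*((P2/P1)^((gamma-1)/gamma) - 1)
T1 = 55 + 273.15 = 328.15 K
Pressure ratio = 13.1 / 4.7 = 2.78723
Exponent = (1.35 - 1)/1.35 = 0.259259
(P2/P1)^exp - 1 = 2.78723^0.259259 - 1 = 0.304413
W = 35.6 * 1.35 / 0.35 * 8.314 * 328.15 / 29 * 0.304413 = 3932

3932 kW


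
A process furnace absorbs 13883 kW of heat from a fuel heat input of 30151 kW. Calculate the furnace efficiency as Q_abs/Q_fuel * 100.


Furnace efficiency = Q_absorbed / Q_fuel * 100
= 13883 / 30151 * 100 = 46.04

46.04 %


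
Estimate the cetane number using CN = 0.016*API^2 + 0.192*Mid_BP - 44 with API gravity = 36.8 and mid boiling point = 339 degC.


CN = 0.016 * 36.8^2 + 0.192 * 339 - 44
CN = 21.66784 + 65.088 - 44 = 42.75584

42.75584


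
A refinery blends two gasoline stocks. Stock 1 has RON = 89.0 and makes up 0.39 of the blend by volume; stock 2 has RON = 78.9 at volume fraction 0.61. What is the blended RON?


Linear blending: RON_blend = sum(vi * RONi)
Contribution 1: 0.39 * 89.0 = 34.71
Contribution 2: 0.61 * 78.9 = 48.129
RON_blend = 34.71 + 48.129 = 82.839

82.839


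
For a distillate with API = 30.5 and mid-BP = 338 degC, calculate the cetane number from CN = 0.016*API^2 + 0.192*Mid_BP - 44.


CN = 0.016 * 30.5^2 + 0.192 * 338 - 44
CN = 14.884 + 64.896 - 44 = 35.78

35.78


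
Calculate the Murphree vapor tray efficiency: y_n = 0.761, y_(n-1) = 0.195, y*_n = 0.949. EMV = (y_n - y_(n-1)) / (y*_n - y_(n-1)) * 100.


Murphree vapor efficiency: EMV = (y_n - y_(n-1)) / (y*_n - y_(n-1)) * 100
EMV = (0.761 - 0.195) / (0.949 - 0.195) * 100 = 0.566 / 0.754 * 100 = 75.07

75.07 %


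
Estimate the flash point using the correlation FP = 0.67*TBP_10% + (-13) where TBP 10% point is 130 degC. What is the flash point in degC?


FP = 0.67 * 130 + (-13) = 74.1

74.1 degC


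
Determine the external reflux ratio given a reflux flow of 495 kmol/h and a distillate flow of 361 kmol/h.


Reflux ratio definition: R = L / D (liquid returned / distillate withdrawn)
L = 495 kmol/h, D = 361 kmol/h
R = 495 / 361 = 1.371

1.371


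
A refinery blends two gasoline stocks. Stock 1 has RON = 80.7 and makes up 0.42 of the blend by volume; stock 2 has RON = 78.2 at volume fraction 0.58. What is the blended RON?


Linear blending: RON_blend = sum(vi * RONi)
Contribution 1: 0.42 * 80.7 = 33.894
Contribution 2: 0.58 * 78.2 = 45.356
RON_blend = 33.894 + 45.356 = 79.25

79.25


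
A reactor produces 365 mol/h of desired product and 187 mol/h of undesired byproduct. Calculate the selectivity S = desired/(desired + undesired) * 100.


Selectivity = desired / (desired + undesired) * 100
Total products = 365 + 187 = 552 mol/h
S = 365 / 552 * 100
= 0.6612 * 100
= 66.12 %

66.12 %


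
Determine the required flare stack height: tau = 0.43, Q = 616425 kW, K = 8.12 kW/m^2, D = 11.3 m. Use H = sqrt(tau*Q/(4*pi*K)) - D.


tau*Q/(4*pi*K) = 0.43 * 616425 / (4 * pi * 8.12) = 2597.66
sqrt(2597.66) = 50.9672
H = 50.9672 - 11.3 = 39.67

39.67 m


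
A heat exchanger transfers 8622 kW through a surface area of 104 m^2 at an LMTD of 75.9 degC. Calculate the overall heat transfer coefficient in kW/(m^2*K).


From Q = U*A*LMTD, U = Q / (A * LMTD)
U = 8622 / (104 * 75.9) = 8622 / 7893.6 = 1.092

1.092 kW/(m^2*K)


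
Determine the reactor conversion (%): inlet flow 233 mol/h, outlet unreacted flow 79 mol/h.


X = (F_in - F_out) / F_in * 100
Moles reacted = 233 - 79 = 154
X = 154 / 233 * 100
= 0.6609 * 100
= 66.09 %

66.09 %


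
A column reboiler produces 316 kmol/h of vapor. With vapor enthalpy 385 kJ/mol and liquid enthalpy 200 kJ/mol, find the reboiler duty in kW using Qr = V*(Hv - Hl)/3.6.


Qr = 316 * (385 - 200) / 3.6 = 316 * 185 / 3.6 = 16240

16240 kW


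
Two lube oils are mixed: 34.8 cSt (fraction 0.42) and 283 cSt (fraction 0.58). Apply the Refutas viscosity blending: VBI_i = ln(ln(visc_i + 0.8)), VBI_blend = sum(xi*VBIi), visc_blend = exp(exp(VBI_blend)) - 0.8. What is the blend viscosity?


Refutas method: VBN_i = 14.534*ln(ln(visc_i + 0.8)) + 10.975, blended linearly by mass fraction; since VBN is linear in VBI_i = ln(ln(visc_i + 0.8)) and the fractions sum to 1, blend VBI directly: visc = exp(exp(VBI_blend)) - 0.8
VBI_1 = ln(ln(34.8 + 0.8)) = 1.27322
VBI_2 = ln(ln(283 + 0.8)) = 1.73135
VBI_blend = 0.42 * 1.27322 + 0.58 * 1.73135 = 1.53894
visc_blend = exp(exp(1.53894)) - 0.8 = 104.8

104.8 cSt


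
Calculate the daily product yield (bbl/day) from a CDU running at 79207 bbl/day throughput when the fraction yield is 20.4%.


Crude throughput = 79207 bbl/day
Fraction yield = 20.4%
yield = throughput * fraction / 100
yield = 79207 * 20.4 / 100 = 16158.228

16158.228 bbl/day


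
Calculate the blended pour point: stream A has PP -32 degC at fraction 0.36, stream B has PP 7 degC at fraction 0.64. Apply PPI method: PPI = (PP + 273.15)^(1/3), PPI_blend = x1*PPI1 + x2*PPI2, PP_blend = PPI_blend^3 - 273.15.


PPI_1 = (-32 + 273.15)^(1/3) = 6.224375
PPI_2 = (7 + 273.15)^(1/3) = 6.543301
PPI_blend = 0.36 * 6.224375 + 0.64 * 6.543301 = 6.428488
PP_blend = 6.428488^3 - 273.15 = 265.6602 - 273.15 = -7.49

-7.49 degC


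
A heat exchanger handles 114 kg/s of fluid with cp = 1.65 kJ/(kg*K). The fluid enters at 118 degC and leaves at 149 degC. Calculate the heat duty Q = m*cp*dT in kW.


Q = m_dot * cp * delta_T
delta_T = 149 - 118 = 31 K
Q = 114 * 1.65 * 31
= 188.1 * 31
= 5831.1 kW

5831.1 kW


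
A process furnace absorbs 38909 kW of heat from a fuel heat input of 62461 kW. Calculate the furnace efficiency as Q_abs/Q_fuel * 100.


Furnace efficiency = Q_absorbed / Q_fuel * 100
= 38909 / 62461 * 100 = 62.29

62.29 %


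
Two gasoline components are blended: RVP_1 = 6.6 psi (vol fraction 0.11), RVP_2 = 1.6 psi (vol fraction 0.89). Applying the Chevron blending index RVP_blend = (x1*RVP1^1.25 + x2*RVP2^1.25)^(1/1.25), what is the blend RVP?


Chevron index: RVP_blend = (sum xi*RVPi^1.25)^(1/1.25)
RVP^1.25 terms: 0.11 * 6.6^1.25 + 0.89 * 1.6^1.25 = 2.7652
RVP_blend = 2.7652^(1/1.25) = 2.256

2.256 psi


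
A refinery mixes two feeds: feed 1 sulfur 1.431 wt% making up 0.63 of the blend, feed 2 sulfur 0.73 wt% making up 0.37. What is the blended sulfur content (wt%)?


Linear sulfur blending: S_blend = x1*S1 + x2*S2
Contribution 1: 0.63 * 1.431 = 0.90153 wt%
Contribution 2: 0.37 * 0.73 = 0.2701 wt%
S_blend = 0.90153 + 0.2701 = 1.17163

1.17163 wt%


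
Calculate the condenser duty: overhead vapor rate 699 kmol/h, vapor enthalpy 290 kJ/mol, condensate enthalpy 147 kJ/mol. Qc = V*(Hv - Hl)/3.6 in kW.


Qc = 699 * (290 - 147) / 3.6 = 699 * 143 / 3.6 = 27770

27770 kW


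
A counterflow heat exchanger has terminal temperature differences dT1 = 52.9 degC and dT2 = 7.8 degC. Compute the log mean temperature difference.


LMTD = (dT1 - dT2) / ln(dT1/dT2)
= (52.9 - 7.8) / ln(52.9 / 7.8) = 45.1 / 1.91428 = 23.56

23.56 degC


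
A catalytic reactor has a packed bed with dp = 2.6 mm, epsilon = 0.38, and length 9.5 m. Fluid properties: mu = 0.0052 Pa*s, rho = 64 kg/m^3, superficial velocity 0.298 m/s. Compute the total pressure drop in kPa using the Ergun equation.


dp = 2.6 mm = 0.0026 m
Viscous term = 150*0.0052*0.298*(1-0.38)^2 / (0.0026^2*0.38^3) = 240878
Inertial term = 1.75*64*0.298^2*(1-0.38) / (0.0026*0.38^3) = 43223.3
dP/L = 240878 + 43223.3 = 284101 Pa/m
dP = 284101 * 9.5 / 1000 = 2699 kPa

2699 kPa


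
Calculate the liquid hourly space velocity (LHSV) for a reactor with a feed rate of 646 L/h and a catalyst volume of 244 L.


LHSV = volumetric feed rate / catalyst volume
= 646 L/h / 244 L
= 2.648 h^-1

2.648 h^-1


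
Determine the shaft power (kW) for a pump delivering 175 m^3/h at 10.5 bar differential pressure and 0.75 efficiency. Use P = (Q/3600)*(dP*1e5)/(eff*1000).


Q = 175 / 3600 = 0.0486111 m^3/s
P = 0.0486111 * (10.5 * 1e5) / 0.75 / 1000 = 68.06

68.06 kW


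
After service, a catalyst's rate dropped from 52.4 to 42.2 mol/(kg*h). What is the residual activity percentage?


Activity (%) = (rate_used / rate_fresh) * 100
rate_used = 42.2, rate_fresh = 52.4
= (42.2 / 52.4) * 100
= 0.8053 * 100 = 80.53

80.53 %


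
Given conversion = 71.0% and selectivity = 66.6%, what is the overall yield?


Overall yield = conversion (%) * selectivity (%) / 100
Conversion = 71.0%, Selectivity = 66.6%
Y = 71.0 * 66.6 / 100
= 47.286 %

47.286 %


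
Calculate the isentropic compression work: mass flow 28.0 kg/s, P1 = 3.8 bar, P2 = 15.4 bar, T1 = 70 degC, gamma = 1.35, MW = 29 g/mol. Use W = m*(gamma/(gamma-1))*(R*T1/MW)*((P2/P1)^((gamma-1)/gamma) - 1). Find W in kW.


Isentropic work: W = m*(gamma/(gamma-1))*(R*T1/MW)*((P2/P1)^((gamma-1)/gamma) - 1)
T1 = 70 + 273.15 = 343.15 K
Pressure ratio = 15.4 / 3.8 = 4.05263
Exponent = (1.35 - 1)/1.35 = 0.259259
(P2/P1)^exp - 1 = 4.05263^0.259259 - 1 = 0.437346
W = 28.0 * 1.35 / 0.35 * 8.314 * 343.15 / 29 * 0.437346 = 4647

4647 kW


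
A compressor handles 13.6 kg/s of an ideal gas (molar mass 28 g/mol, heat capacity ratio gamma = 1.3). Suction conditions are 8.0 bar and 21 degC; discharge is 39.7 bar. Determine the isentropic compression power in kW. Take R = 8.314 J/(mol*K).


Isentropic work: W = m*(gamma/(gamma-1))*(R*T1/MW)*((P2/P1)^((gamma-1)/gamma) - 1)
T1 = 21 + 273.15 = 294.15 K
Pressure ratio = 39.7 / 8.0 = 4.9625
Exponent = (1.3 - 1)/1.3 = 0.230769
(P2/P1)^exp - 1 = 4.9625^0.230769 - 1 = 0.447259
W = 13.6 * 1.3 / 0.3 * 8.314 * 294.15 / 28 * 0.447259 = 2302

2302 kW


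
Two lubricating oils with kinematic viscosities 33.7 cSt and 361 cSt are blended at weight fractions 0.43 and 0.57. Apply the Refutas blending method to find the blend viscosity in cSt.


Refutas method: VBN_i = 14.534*ln(ln(visc_i + 0.8)) + 10.975, blended linearly by mass fraction; since VBN is linear in VBI_i = ln(ln(visc_i + 0.8)) and the fractions sum to 1, blend VBI directly: visc = exp(exp(VBI_blend)) - 0.8
VBI_1 = ln(ln(33.7 + 0.8)) = 1.2644
VBI_2 = ln(ln(361 + 0.8)) = 1.77344
VBI_blend = 0.43 * 1.2644 + 0.57 * 1.77344 = 1.55455
visc_blend = exp(exp(1.55455)) - 0.8 = 112.8

112.8 cSt


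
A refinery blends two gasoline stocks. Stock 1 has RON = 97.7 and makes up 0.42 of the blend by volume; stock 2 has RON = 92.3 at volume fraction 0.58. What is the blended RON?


Linear blending: RON_blend = sum(vi * RONi)
Contribution 1: 0.42 * 97.7 = 41.034
Contribution 2: 0.58 * 92.3 = 53.534
RON_blend = 41.034 + 53.534 = 94.568

94.568


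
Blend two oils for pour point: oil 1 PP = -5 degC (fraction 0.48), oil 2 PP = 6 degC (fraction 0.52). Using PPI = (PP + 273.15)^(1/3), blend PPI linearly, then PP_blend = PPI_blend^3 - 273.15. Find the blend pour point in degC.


PPI_1 = (-5 + 273.15)^(1/3) = 6.448508
PPI_2 = (6 + 273.15)^(1/3) = 6.535506
PPI_blend = 0.48 * 6.448508 + 0.52 * 6.535506 = 6.493747
PP_blend = 6.493747^3 - 273.15 = 273.8332 - 273.15 = 0.68

0.68 degC


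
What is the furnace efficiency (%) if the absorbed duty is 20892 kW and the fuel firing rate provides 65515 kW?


Furnace efficiency = Q_absorbed / Q_fuel * 100
= 20892 / 65515 * 100 = 31.89

31.89 %


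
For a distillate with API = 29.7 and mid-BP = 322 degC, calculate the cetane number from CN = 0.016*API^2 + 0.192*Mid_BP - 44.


CN = 0.016 * 29.7^2 + 0.192 * 322 - 44
CN = 14.11344 + 61.824 - 44 = 31.93744

31.93744


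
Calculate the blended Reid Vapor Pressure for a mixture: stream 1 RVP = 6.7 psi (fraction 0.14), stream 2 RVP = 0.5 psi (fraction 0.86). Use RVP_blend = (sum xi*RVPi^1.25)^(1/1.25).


Chevron index: RVP_blend = (sum xi*RVPi^1.25)^(1/1.25)
RVP^1.25 terms: 0.14 * 6.7^1.25 + 0.86 * 0.5^1.25 = 1.8707
RVP_blend = 1.8707^(1/1.25) = 1.650

1.650 psi


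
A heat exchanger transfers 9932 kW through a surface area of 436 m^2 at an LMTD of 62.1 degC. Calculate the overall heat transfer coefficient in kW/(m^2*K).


From Q = U*A*LMTD, U = Q / (A * LMTD)
U = 9932 / (436 * 62.1) = 9932 / 27075.6 = 0.3668

0.3668 kW/(m^2*K)


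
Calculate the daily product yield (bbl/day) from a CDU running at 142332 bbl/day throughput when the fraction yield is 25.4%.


Crude throughput = 142332 bbl/day
Fraction yield = 25.4%
yield = throughput * fraction / 100
yield = 142332 * 25.4 / 100 = 36152.328

36152.328 bbl/day


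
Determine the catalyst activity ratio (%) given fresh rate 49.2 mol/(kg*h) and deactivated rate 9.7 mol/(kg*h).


Activity (%) = (rate_used / rate_fresh) * 100
rate_used = 9.7, rate_fresh = 49.2
= (9.7 / 49.2) * 100
= 0.1972 * 100 = 19.72

19.72 %


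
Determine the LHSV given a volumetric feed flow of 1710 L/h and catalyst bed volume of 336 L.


LHSV = volumetric feed rate / catalyst volume
= 1710 L/h / 336 L
= 5.089 h^-1

5.089 h^-1


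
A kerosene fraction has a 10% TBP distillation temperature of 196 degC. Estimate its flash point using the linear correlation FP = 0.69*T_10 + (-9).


FP = 0.69 * 196 + (-9) = 126.24

126.24 degC


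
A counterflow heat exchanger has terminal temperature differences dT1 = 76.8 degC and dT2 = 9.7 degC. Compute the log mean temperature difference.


LMTD = (dT1 - dT2) / ln(dT1/dT2)
= (76.8 - 9.7) / ln(76.8 / 9.7) = 67.1 / 2.06908 = 32.43

32.43 degC


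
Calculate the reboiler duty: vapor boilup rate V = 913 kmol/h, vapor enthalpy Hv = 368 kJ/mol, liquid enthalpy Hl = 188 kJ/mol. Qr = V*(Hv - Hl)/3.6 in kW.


Qr = 913 * (368 - 188) / 3.6 = 913 * 180 / 3.6 = 45650

45650 kW


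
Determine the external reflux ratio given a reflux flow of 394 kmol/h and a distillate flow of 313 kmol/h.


Reflux ratio definition: R = L / D (liquid returned / distillate withdrawn)
L = 394 kmol/h, D = 313 kmol/h
R = 394 / 313 = 1.259

1.259


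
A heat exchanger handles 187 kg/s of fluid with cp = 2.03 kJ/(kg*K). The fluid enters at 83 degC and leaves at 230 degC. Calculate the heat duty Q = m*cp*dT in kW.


Q = m_dot * cp * delta_T
delta_T = 230 - 83 = 147 K
Q = 187 * 2.03 * 147
= 379.61 * 147
= 55802.67 kW

55802.67 kW


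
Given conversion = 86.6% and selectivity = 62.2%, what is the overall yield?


Overall yield = conversion (%) * selectivity (%) / 100
Conversion = 86.6%, Selectivity = 62.2%
Y = 86.6 * 62.2 / 100
= 53.8652 %

53.8652 %


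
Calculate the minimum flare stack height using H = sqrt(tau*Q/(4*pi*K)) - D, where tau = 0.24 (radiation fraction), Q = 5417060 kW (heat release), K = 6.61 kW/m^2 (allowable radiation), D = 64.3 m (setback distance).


tau*Q/(4*pi*K) = 0.24 * 5417060 / (4 * pi * 6.61) = 15651.8
sqrt(15651.8) = 125.107
H = 125.107 - 64.3 = 60.81

60.81 m


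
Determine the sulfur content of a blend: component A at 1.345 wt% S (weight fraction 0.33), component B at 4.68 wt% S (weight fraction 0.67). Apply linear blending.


Linear sulfur blending: S_blend = x1*S1 + x2*S2
Contribution 1: 0.33 * 1.345 = 0.44385 wt%
Contribution 2: 0.67 * 4.68 = 3.1356 wt%
S_blend = 0.44385 + 3.1356 = 3.57945

3.57945 wt%


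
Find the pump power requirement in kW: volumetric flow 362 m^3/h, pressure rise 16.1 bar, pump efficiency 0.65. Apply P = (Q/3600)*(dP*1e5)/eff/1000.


Q = 362 / 3600 = 0.100556 m^3/s
P = 0.100556 * (16.1 * 1e5) / 0.65 / 1000 = 249.1

249.1 kW


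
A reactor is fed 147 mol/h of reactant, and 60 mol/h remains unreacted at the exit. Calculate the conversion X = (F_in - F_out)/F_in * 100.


X = (F_in - F_out) / F_in * 100
Moles reacted = 147 - 60 = 87
X = 87 / 147 * 100
= 0.5918 * 100
= 59.18 %

59.18 %


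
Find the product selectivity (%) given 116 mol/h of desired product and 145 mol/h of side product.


Selectivity = desired / (desired + undesired) * 100
Total products = 116 + 145 = 261 mol/h
S = 116 / 261 * 100
= 0.4444 * 100
= 44.44 %

44.44 %


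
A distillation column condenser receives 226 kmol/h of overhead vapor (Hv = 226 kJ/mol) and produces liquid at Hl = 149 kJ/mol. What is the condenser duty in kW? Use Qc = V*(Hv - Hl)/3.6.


Qc = 226 * (226 - 149) / 3.6 = 226 * 77 / 3.6 = 4834

4834 kW


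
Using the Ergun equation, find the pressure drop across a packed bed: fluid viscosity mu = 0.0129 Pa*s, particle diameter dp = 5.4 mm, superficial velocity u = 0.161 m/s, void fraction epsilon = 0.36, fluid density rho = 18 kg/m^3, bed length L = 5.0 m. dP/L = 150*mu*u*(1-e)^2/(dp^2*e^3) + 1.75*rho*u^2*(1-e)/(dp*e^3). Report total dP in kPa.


dp = 5.4 mm = 0.0054 m
Viscous term = 150*0.0129*0.161*(1-0.36)^2 / (0.0054^2*0.36^3) = 93793.3
Inertial term = 1.75*18*0.161^2*(1-0.36) / (0.0054*0.36^3) = 2074.15
dP/L = 93793.3 + 2074.15 = 95867.4 Pa/m
dP = 95867.4 * 5.0 / 1000 = 479.3 kPa

479.3 kPa


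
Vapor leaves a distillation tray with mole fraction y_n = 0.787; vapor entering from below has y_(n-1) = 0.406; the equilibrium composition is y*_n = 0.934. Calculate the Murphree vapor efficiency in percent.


Murphree vapor efficiency: EMV = (y_n - y_(n-1)) / (y*_n - y_(n-1)) * 100
EMV = (0.787 - 0.406) / (0.934 - 0.406) * 100 = 0.381 / 0.528 * 100 = 72.16

72.16 %


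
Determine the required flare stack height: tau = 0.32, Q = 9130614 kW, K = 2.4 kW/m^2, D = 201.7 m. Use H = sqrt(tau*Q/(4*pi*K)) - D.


tau*Q/(4*pi*K) = 0.32 * 9130614 / (4 * pi * 2.4) = 96878.8
sqrt(96878.8) = 311.254
H = 311.254 - 201.7 = 109.6

109.6 m


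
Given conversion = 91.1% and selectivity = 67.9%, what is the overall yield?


Overall yield = conversion (%) * selectivity (%) / 100
Conversion = 91.1%, Selectivity = 67.9%
Y = 91.1 * 67.9 / 100
= 61.8569 %

61.8569 %


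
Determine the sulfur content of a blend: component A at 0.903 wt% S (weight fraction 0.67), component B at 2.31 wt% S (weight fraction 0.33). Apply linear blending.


Linear sulfur blending: S_blend = x1*S1 + x2*S2
Contribution 1: 0.67 * 0.903 = 0.60501 wt%
Contribution 2: 0.33 * 2.31 = 0.7623 wt%
S_blend = 0.60501 + 0.7623 = 1.36731

1.36731 wt%


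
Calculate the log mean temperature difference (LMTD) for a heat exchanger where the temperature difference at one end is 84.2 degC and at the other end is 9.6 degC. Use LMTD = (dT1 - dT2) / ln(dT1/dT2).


LMTD = (dT1 - dT2) / ln(dT1/dT2)
= (84.2 - 9.6) / ln(84.2 / 9.6) = 74.6 / 2.17143 = 34.36

34.36 degC


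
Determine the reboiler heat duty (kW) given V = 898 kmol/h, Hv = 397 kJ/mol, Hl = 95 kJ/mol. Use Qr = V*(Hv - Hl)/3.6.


Qr = 898 * (397 - 95) / 3.6 = 898 * 302 / 3.6 = 75330

75330 kW


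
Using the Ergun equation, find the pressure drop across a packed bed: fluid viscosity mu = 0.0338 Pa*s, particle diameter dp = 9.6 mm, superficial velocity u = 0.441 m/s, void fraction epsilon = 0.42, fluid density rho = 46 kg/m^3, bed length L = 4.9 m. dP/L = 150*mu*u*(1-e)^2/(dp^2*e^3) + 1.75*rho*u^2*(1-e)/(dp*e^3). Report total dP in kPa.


dp = 9.6 mm = 0.0096 m
Viscous term = 150*0.0338*0.441*(1-0.42)^2 / (0.0096^2*0.42^3) = 110157
Inertial term = 1.75*46*0.441^2*(1-0.42) / (0.0096*0.42^3) = 12766.8
dP/L = 110157 + 12766.8 = 122924 Pa/m
dP = 122924 * 4.9 / 1000 = 602.3 kPa

602.3 kPa


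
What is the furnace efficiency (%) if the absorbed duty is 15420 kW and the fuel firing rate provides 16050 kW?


Furnace efficiency = Q_absorbed / Q_fuel * 100
= 15420 / 16050 * 100 = 96.07

96.07 %


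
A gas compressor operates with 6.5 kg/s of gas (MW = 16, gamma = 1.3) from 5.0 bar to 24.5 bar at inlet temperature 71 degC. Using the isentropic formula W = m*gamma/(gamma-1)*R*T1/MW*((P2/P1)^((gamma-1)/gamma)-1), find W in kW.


Isentropic work: W = m*(gamma/(gamma-1))*(R*T1/MW)*((P2/P1)^((gamma-1)/gamma) - 1)
T1 = 71 + 273.15 = 344.15 K
Pressure ratio = 24.5 / 5.0 = 4.9
Exponent = (1.3 - 1)/1.3 = 0.230769
(P2/P1)^exp - 1 = 4.9^0.230769 - 1 = 0.443032
W = 6.5 * 1.3 / 0.3 * 8.314 * 344.15 / 16 * 0.443032 = 2232

2232 kW


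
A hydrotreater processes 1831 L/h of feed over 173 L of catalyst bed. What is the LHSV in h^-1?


LHSV = volumetric feed rate / catalyst volume
= 1831 L/h / 173 L
= 10.58 h^-1

10.58 h^-1


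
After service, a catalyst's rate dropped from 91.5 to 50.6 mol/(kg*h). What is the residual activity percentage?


Activity (%) = (rate_used / rate_fresh) * 100
rate_used = 50.6, rate_fresh = 91.5
= (50.6 / 91.5) * 100
= 0.5530 * 100 = 55.30

55.30 %


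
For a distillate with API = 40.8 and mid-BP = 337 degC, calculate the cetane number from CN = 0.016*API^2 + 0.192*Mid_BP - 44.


CN = 0.016 * 40.8^2 + 0.192 * 337 - 44
CN = 26.63424 + 64.704 - 44 = 47.33824

47.33824


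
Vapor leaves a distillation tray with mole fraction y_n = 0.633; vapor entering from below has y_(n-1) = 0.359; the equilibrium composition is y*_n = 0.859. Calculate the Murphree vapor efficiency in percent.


Murphree vapor efficiency: EMV = (y_n - y_(n-1)) / (y*_n - y_(n-1)) * 100
EMV = (0.633 - 0.359) / (0.859 - 0.359) * 100 = 0.274 / 0.5 * 100 = 54.80

54.80 %


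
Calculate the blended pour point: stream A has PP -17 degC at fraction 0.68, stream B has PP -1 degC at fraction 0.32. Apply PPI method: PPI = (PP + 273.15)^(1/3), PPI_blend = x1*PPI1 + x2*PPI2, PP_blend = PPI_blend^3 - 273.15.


PPI_1 = (-17 + 273.15)^(1/3) = 6.350844
PPI_2 = (-1 + 273.15)^(1/3) = 6.480414
PPI_blend = 0.68 * 6.350844 + 0.32 * 6.480414 = 6.392306
PP_blend = 6.392306^3 - 273.15 = 261.1997 - 273.15 = -11.95

-11.95 degC


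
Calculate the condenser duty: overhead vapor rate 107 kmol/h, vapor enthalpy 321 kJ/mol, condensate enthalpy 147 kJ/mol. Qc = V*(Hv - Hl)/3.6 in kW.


Qc = 107 * (321 - 147) / 3.6 = 107 * 174 / 3.6 = 5172

5172 kW


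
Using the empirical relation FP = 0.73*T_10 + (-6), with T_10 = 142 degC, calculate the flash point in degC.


FP = 0.73 * 142 + (-6) = 97.66

97.66 degC


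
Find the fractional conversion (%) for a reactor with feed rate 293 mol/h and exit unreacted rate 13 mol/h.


X = (F_in - F_out) / F_in * 100
Moles reacted = 293 - 13 = 280
X = 280 / 293 * 100
= 0.9556 * 100
= 95.56 %

95.56 %


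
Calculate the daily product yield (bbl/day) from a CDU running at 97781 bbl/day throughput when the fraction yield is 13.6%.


Crude throughput = 97781 bbl/day
Fraction yield = 13.6%
yield = throughput * fraction / 100
yield = 97781 * 13.6 / 100 = 13298.216

13298.216 bbl/day


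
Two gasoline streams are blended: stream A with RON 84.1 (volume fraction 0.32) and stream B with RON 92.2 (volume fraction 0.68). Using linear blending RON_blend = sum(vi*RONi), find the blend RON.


Linear blending: RON_blend = sum(vi * RONi)
Contribution 1: 0.32 * 84.1 = 26.912
Contribution 2: 0.68 * 92.2 = 62.696
RON_blend = 26.912 + 62.696 = 89.608

89.608


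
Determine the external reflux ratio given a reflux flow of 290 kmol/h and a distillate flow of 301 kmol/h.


Reflux ratio definition: R = L / D (liquid returned / distillate withdrawn)
L = 290 kmol/h, D = 301 kmol/h
R = 290 / 301 = 0.9635

0.9635


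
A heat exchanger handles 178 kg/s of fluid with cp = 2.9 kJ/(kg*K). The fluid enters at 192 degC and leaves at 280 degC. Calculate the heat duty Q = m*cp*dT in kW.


Q = m_dot * cp * delta_T
delta_T = 280 - 192 = 88 K
Q = 178 * 2.9 * 88
= 516.2 * 88
= 45425.6 kW

45425.6 kW


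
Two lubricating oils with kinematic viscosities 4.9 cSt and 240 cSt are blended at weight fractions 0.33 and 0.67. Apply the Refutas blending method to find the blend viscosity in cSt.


Refutas method: VBN_i = 14.534*ln(ln(visc_i + 0.8)) + 10.975, blended linearly by mass fraction; since VBN is linear in VBI_i = ln(ln(visc_i + 0.8)) and the fractions sum to 1, blend VBI directly: visc = exp(exp(VBI_blend)) - 0.8
VBI_1 = ln(ln(4.9 + 0.8)) = 0.554153
VBI_2 = ln(ln(240 + 0.8)) = 1.70183
VBI_blend = 0.33 * 0.554153 + 0.67 * 1.70183 = 1.3231
visc_blend = exp(exp(1.3231)) - 0.8 = 41.94

41.94 cSt


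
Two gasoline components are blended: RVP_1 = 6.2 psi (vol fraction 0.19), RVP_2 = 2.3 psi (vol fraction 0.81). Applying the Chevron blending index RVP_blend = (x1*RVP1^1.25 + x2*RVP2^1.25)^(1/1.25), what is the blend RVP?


Chevron index: RVP_blend = (sum xi*RVPi^1.25)^(1/1.25)
RVP^1.25 terms: 0.19 * 6.2^1.25 + 0.81 * 2.3^1.25 = 4.15312
RVP_blend = 4.15312^(1/1.25) = 3.124

3.124 psi


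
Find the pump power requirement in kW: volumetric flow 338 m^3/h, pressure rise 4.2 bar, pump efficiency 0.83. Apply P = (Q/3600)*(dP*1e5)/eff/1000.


Q = 338 / 3600 = 0.0938889 m^3/s
P = 0.0938889 * (4.2 * 1e5) / 0.83 / 1000 = 47.51

47.51 kW


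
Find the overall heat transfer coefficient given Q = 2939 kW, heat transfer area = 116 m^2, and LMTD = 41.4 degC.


From Q = U*A*LMTD, U = Q / (A * LMTD)
U = 2939 / (116 * 41.4) = 2939 / 4802.4 = 0.6120

0.6120 kW/(m^2*K)


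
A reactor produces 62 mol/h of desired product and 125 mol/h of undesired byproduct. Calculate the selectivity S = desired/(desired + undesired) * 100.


Selectivity = desired / (desired + undesired) * 100
Total products = 62 + 125 = 187 mol/h
S = 62 / 187 * 100
= 0.3316 * 100
= 33.16 %

33.16 %


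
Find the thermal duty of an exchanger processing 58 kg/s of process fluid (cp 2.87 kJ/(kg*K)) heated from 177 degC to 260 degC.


Q = m_dot * cp * delta_T
delta_T = 260 - 177 = 83 K
Q = 58 * 2.87 * 83
= 166.46 * 83
= 13816.18 kW

13816.18 kW
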